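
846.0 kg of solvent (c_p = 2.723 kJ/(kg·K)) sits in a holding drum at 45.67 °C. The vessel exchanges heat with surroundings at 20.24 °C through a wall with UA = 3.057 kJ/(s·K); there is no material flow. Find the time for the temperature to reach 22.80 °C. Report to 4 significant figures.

1730 s

M c_p dT/dt = −UA(T − T_amb).
τ = M c_p/UA = 753.568 s; T_ss = T_amb = 20.2400 °C.
T(t) = T_ss + (T₀ − T_ss)e^(−t/τ); set T = 22.80:
t = −τ ln[(T − T_ss)/(T₀ − T_ss)] = −753.568 · ln(0.100669) = 1730.13 s.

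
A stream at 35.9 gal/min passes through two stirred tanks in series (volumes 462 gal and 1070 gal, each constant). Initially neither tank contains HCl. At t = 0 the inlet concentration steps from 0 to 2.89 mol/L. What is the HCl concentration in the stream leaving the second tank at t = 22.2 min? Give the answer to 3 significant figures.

Time constants: τᵢ = Vᵢ/Q for each well-mixed tank.
τ₁ = 462/35.9 = 12.869 min; τ₂ = 1070/35.9 = 29.805 min.
Tank 1: C₁ = C_in(1 − e^(−t/τ₁)). Tank 2 (τ₁ ≠ τ₂): C₂ = C_in[1 − (τ₁ e^(−t/τ₁) − τ₂ e^(−t/τ₂))/(τ₁ − τ₂)].
At t = 22.2: e^(−t/τ₁) = 0.17816, e^(−t/τ₂) = 0.47481.
C₂ = 2.89·[1 − (12.869·0.17816 − 29.805·0.47481)/(-16.936)] = 2.89·0.29978 = 0.86635 mol/L.

0.866 mol/L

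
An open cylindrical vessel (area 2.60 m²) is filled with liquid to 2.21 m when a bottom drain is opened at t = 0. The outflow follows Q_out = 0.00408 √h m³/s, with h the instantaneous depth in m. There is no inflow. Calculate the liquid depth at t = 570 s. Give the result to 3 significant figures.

1.08 m

A dh/dt = −Q_out = −0.00408 √h.
Separate and integrate: 2(√h − √h₀) = −(0.00408/A) t.
√h = √2.21 − 0.00408·570/(2·2.60) = 1.4866 − 0.44723 = 1.0394.
h = 1.0394² = 1.0803 m.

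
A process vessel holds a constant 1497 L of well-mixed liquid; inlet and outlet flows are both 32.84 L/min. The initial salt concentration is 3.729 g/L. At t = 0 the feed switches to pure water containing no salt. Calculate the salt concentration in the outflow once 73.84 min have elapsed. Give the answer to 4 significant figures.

Unsteady species balance (constant V, well mixed): V dC/dt = Q(C_in − C).
Rewrite as dC/dt + C/τ = C_in/τ, τ = V/Q = 45.5847 min.
This is linear first-order; C(t) = C_in + (C₀ − C_in) e^(−t/τ).
C(73.84) = 0 + (3.729 − 0)·e^(−73.84/45.5847) = 0 + (3.72900)·0.197930 = 0.738080 g/L.

0.7381 g/L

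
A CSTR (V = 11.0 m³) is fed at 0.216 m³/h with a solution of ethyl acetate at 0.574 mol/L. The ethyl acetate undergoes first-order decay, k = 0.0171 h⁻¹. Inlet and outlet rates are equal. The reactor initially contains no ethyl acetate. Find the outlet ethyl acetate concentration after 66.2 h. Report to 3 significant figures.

V dC/dt = Q(C_in − C) − k V C.
This is linear with rate a = Q/V + k = 0.036736 h⁻¹.
C_ss = Q C_in/(Q + kV) = 0.30682 mol/L; C(t) = C_ss + (C₀ − C_ss) e^(−a t).
C(66.2) = 0.30682 + (-0.30682)·e^(−0.036736·66.2) = 0.30682 + (-0.30682)·0.087866 = 0.27986 mol/L.

0.280 mol/L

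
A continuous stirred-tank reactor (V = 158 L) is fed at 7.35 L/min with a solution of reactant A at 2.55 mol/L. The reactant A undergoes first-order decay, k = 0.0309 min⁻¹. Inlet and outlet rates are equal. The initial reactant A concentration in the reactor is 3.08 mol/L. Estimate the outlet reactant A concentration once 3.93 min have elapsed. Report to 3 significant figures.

2.67 mol/L

Accumulation = in − out − consumed: V dC/dt = Q C_in − Q C − k V C.
dC/dt = (Q/V) C_in − (Q/V + k) C; effective rate a = Q/V + k = 0.046519 + 0.0309 = 0.077419 min⁻¹.
C_ss = Q C_in/(Q + kV) = 1.5322 mol/L; C(t) = C_ss + (C₀ − C_ss) e^(−a t).
C(3.93) = 1.5322 + (1.5478)·e^(−0.077419·3.93) = 1.5322 + (1.5478)·0.73767 = 2.6740 mol/L.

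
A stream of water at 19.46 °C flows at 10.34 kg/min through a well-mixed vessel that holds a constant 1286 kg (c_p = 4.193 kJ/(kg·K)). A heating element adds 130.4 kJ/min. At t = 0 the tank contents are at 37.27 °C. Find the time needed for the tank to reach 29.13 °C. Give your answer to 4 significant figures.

99.29 min

M c_p dT/dt = ṁ c_p (T_in − T) + Q̇.
τ = M/ṁ = 124.371 min; T_ss = T_in + Q̇/(ṁ c_p) = 22.4677 °C.
T(t) = T_ss + (T₀ − T_ss) e^(−t/τ). Set T = 29.13:
e^(−t/τ) = (29.13 − 22.4677)/(37.27 − 22.4677) = 0.450086
t = −124.371 · ln(0.450086) = 99.2877 min.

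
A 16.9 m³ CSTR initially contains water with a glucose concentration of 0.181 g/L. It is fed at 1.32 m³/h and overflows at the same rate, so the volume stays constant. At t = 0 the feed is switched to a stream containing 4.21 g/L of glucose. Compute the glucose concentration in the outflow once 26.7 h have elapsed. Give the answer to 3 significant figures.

Unsteady species balance (constant V, well mixed): V dC/dt = Q(C_in − C).
So dC/dt = (C_in − C)/τ with τ = V/Q = 16.9/1.32 = 12.803 h.
C approaches C_in exponentially: C(t) = C_in + (C₀ − C_in) e^(−t/τ).
C(26.7) = 4.21 + (0.181 − 4.21)·e^(−26.7/12.803) = 4.21 + (-4.0290)·0.12425 = 3.7094 g/L.

3.71 g/L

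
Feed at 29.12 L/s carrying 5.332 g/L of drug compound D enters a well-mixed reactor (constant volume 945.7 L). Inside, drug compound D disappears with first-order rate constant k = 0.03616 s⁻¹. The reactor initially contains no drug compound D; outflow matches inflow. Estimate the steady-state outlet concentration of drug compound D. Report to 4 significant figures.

V dC/dt = Q(C_in − C) − k V C.
Steady state (dC/dt = 0): C_ss = Q C_in/(Q + kV) = C_in/(1 + kV/Q).
C_ss = 29.12·5.332/(29.12 + 0.03616·945.7) = 155.268/63.3165 = 2.45225 g/L.

2.452 g/L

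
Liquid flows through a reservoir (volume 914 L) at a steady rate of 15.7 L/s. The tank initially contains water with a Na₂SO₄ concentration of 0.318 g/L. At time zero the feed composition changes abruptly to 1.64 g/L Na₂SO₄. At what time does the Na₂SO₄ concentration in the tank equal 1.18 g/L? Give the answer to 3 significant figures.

Unsteady species balance (constant V, well mixed): V dC/dt = Q(C_in − C), so τ = V/Q = 58.217 s.
C(t) = C_in + (C₀ − C_in) e^(−t/τ). Set C = 1.18 and solve for t:
e^(−t/τ) = (C − C_in)/(C₀ − C_in) = (1.18 − 1.64)/(0.318 − 1.64) = 0.34796
t = −τ ln(…) = 58.217 × 1.0557 = 61.458 s.

61.5 s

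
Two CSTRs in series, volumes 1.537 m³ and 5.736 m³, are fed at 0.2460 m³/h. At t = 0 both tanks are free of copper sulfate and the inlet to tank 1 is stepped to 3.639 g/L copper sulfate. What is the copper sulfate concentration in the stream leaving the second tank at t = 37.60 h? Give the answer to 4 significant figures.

2.651 g/L

Species balance on tank i: dCᵢ/dt = (Cᵢ₋₁ − Cᵢ)/τᵢ with τᵢ = Vᵢ/Q.
τ₁ = 1.537/0.2460 = 6.24797 h; τ₂ = 5.736/0.2460 = 23.3171 h.
Tank 1: C₁ = C_in(1 − e^(−t/τ₁)). Tank 2 (τ₁ ≠ τ₂): C₂ = C_in[1 − (τ₁ e^(−t/τ₁) − τ₂ e^(−t/τ₂))/(τ₁ − τ₂)].
At t = 37.60: e^(−t/τ₁) = 0.00243464, e^(−t/τ₂) = 0.199378.
C₂ = 3.639·[1 − (6.24797·0.00243464 − 23.3171·0.199378)/(-17.0691)] = 3.639·0.728533 = 2.65113 g/L.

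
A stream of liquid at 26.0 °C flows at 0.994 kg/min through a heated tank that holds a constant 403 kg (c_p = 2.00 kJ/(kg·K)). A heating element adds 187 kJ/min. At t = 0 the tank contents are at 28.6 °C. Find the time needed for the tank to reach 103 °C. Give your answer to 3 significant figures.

681 min

M c_p dT/dt = ṁ c_p (T_in − T) + Q̇.
τ = M/ṁ = 405.43 min; T_ss = T_in + Q̇/(ṁ c_p) = 120.06 °C.
T(t) = T_ss + (T₀ − T_ss) e^(−t/τ). Set T = 103:
e^(−t/τ) = (103 − 120.06)/(28.6 − 120.06) = 0.18657
t = −405.43 · ln(0.18657) = 680.70 min.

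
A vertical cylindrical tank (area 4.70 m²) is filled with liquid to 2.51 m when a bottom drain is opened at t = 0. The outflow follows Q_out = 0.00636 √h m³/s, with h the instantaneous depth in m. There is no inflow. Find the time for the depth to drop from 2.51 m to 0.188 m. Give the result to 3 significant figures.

1700 s

A dh/dt = −Q_out = −0.00636 √h.
Separate and integrate: 2(√h − √h₀) = −(0.00636/A) t.
t = 2A(√h₀ − √h)/0.00636 = 2·4.70·(√2.51 − √0.188)/0.00636
  = 9.4000 × (1.5843 − 0.43359) / 0.00636 = 1700.7 s.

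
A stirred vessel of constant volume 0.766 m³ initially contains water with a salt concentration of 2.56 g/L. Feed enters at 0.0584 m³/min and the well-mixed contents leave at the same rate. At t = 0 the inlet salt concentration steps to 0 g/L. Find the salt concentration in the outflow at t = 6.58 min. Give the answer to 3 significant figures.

Species balance on the tank: V dC/dt = Q(C_in − C).
Time constant τ = V/Q = 0.766/0.0584 = 13.116 min.
This is linear first-order; C(t) = C_in + (C₀ − C_in) e^(−t/τ).
C(6.58) = 0 + (2.56 − 0)·e^(−6.58/13.116) = 0 + (2.5600)·0.60552 = 1.5501 g/L.

1.55 g/L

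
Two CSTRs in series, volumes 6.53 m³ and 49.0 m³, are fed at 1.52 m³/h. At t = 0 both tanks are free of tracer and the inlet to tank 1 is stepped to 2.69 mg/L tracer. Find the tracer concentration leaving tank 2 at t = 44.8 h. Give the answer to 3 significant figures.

Each tank obeys Vᵢ dCᵢ/dt = Q(Cᵢ₋₁ − Cᵢ), so τᵢ = Vᵢ/Q.
τ₁ = 6.53/1.52 = 4.2961 h; τ₂ = 49.0/1.52 = 32.237 h.
Solving the cascade with C₁(0)=C₂(0)=0 gives C₂(t) = C_in[1 − (τ₁ e^(−t/τ₁) − τ₂ e^(−t/τ₂))/(τ₁ − τ₂)].
At t = 44.8: e^(−t/τ₁) = 2.9587e-05, e^(−t/τ₂) = 0.24915.
C₂ = 2.69·[1 − (4.2961·2.9587e-05 − 32.237·0.24915)/(-27.941)] = 2.69·0.71255 = 1.9168 mg/L.

1.92 mg/L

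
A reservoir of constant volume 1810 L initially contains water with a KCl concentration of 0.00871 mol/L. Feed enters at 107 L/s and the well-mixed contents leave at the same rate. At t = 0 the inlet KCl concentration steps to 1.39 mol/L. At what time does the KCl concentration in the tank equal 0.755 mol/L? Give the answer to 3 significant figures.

13.1 s

Accumulation = in − out for the solute gives V dC/dt = Q(C_in − C), so τ = V/Q = 16.916 s.
C(t) = C_in + (C₀ − C_in) e^(−t/τ). Set C = 0.755 and solve for t:
e^(−t/τ) = (C − C_in)/(C₀ − C_in) = (0.755 − 1.39)/(0.00871 − 1.39) = 0.45972
t = −τ ln(…) = 16.916 × 0.77715 = 13.146 s.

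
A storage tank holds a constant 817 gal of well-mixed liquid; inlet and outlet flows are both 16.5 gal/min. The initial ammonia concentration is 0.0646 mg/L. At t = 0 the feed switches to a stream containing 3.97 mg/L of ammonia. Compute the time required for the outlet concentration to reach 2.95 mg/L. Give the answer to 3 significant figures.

Species balance on the tank: V dC/dt = Q(C_in − C), so τ = V/Q = 49.515 min.
C(t) = C_in + (C₀ − C_in) e^(−t/τ). Set C = 2.95 and solve for t:
e^(−t/τ) = (C − C_in)/(C₀ − C_in) = (2.95 − 3.97)/(0.0646 − 3.97) = 0.26118
t = −τ ln(…) = 49.515 × 1.3426 = 66.477 min.

66.5 min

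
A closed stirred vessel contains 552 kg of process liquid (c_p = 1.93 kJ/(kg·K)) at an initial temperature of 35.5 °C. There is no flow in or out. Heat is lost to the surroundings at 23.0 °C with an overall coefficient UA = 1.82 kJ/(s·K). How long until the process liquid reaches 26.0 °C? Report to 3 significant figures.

Lumped-capacitance energy balance: M c_p dT/dt = UA(T_amb − T).
τ = M c_p/UA = 585.36 s; T_ss = T_amb = 23.000 °C.
T(t) = T_ss + (T₀ − T_ss)e^(−t/τ); set T = 26.0:
t = −τ ln[(T − T_ss)/(T₀ − T_ss)] = −585.36 · ln(0.24000) = 835.38 s.

835 s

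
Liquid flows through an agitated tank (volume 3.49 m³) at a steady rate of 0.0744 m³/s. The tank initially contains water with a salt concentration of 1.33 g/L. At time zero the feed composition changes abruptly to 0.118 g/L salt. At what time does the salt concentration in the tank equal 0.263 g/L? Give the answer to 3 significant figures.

99.6 s

Species balance: V dC/dt = Q(C_in − C) ⇒ τ = V/Q = 46.909 s.
C(t) = C_in + (C₀ − C_in) e^(−t/τ). Set C = 0.263 and solve for t:
e^(−t/τ) = (C − C_in)/(C₀ − C_in) = (0.263 − 0.118)/(1.33 − 0.118) = 0.11964
t = −τ ln(…) = 46.909 × 2.1233 = 99.601 s.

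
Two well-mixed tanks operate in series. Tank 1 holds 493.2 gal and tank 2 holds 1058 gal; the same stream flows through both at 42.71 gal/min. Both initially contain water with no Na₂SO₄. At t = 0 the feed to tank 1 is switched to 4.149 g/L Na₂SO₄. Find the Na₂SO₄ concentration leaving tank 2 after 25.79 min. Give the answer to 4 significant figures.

Species balance on tank i: dCᵢ/dt = (Cᵢ₋₁ − Cᵢ)/τᵢ with τᵢ = Vᵢ/Q.
τ₁ = 493.2/42.71 = 11.5476 min; τ₂ = 1058/42.71 = 24.7717 min.
Solving the cascade with C₁(0)=C₂(0)=0 gives C₂(t) = C_in[1 − (τ₁ e^(−t/τ₁) − τ₂ e^(−t/τ₂))/(τ₁ − τ₂)].
At t = 25.79: e^(−t/τ₁) = 0.107168, e^(−t/τ₂) = 0.353064.
C₂ = 4.149·[1 − (11.5476·0.107168 − 24.7717·0.353064)/(-13.2241)] = 4.149·0.432213 = 1.79325 g/L.

1.793 g/L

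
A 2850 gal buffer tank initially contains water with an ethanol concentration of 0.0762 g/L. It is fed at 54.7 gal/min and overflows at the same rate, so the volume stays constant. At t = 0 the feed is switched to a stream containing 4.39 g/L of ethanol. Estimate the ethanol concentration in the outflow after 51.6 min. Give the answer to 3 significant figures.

Species balance on the tank: V dC/dt = Q(C_in − C).
So dC/dt = (C_in − C)/τ with τ = V/Q = 2850/54.7 = 52.102 min.
Solution: C(t) = C_in + (C₀ − C_in) e^(−t/τ).
C(51.6) = 4.39 + (0.0762 − 4.39)·e^(−51.6/52.102) = 4.39 + (-4.3138)·0.37144 = 2.7877 g/L.

2.79 g/L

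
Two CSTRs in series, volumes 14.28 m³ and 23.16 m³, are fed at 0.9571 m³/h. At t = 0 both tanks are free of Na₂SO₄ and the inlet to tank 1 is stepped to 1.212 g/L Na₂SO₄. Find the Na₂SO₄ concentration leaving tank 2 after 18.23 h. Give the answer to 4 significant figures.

0.2982 g/L

Species balance on tank i: dCᵢ/dt = (Cᵢ₋₁ − Cᵢ)/τᵢ with τᵢ = Vᵢ/Q.
τ₁ = 14.28/0.9571 = 14.9201 h; τ₂ = 23.16/0.9571 = 24.1981 h.
Tank 1: C₁ = C_in(1 − e^(−t/τ₁)). Tank 2 (τ₁ ≠ τ₂): C₂ = C_in[1 − (τ₁ e^(−t/τ₁) − τ₂ e^(−t/τ₂))/(τ₁ − τ₂)].
At t = 18.23: e^(−t/τ₁) = 0.294686, e^(−t/τ₂) = 0.470780.
C₂ = 1.212·[1 − (14.9201·0.294686 − 24.1981·0.470780)/(-9.27803)] = 1.212·0.246043 = 0.298204 g/L.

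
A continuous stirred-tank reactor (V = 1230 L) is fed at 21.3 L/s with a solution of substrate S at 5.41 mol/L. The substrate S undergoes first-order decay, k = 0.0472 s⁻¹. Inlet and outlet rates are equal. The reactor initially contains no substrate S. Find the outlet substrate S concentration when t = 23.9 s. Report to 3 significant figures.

1.14 mol/L

V dC/dt = Q(C_in − C) − k V C.
This is linear with rate a = Q/V + k = 0.064517 s⁻¹.
C_ss = Q C_in/(Q + kV) = 1.4521 mol/L; C(t) = C_ss + (C₀ − C_ss) e^(−a t).
C(23.9) = 1.4521 + (-1.4521)·e^(−0.064517·23.9) = 1.4521 + (-1.4521)·0.21396 = 1.1414 mol/L.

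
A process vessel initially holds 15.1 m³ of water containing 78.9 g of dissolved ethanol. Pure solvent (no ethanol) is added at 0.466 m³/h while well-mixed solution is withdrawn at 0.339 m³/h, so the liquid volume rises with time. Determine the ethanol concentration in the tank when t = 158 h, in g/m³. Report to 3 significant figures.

Total volume: dV/dt = Q_in − Q_out = 0.12700 m³/h, so V(t) = 15.1 + 0.12700 t and V(158) = 35.166 m³.
Species balance (pure solvent in): dm/dt = −Q_out · m/V(t).
Separate: dm/m = −Q_out dt/V(t) ⇒ ln(m/m₀) = −(Q_out/(Q_in−Q_out)) ln(V/V₀).
m = m₀ (V₀/V)^(Q_out/(Q_in−Q_out)) = 78.9 × (15.1/35.166)^(2.6693) = 8.2615 g.
C = m/V = 8.2615/35.166 = 0.23493 g/m³.

0.235 g/m³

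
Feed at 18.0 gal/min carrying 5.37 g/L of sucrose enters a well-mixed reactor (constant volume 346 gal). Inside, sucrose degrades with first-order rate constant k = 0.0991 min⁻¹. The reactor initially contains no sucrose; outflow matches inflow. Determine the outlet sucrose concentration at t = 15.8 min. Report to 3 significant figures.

1.68 g/L

Species balance: V dC/dt = Q C_in − Q C − k V C.
This is linear with rate a = Q/V + k = 0.15112 min⁻¹.
C_ss = Q C_in/(Q + kV) = 1.8486 g/L; C(t) = C_ss + (C₀ − C_ss) e^(−a t).
C(15.8) = 1.8486 + (-1.8486)·e^(−0.15112·15.8) = 1.8486 + (-1.8486)·0.091837 = 1.6788 g/L.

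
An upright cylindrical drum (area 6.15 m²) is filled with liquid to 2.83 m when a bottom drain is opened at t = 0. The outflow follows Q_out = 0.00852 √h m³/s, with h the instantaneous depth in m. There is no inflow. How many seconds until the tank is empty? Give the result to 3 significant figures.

2430 s

A dh/dt = −Q_out = −0.00852 √h.
∫ h^(−1/2) dh = −(0.00852/A) ∫ dt, giving 2√h = 2√h₀ − (0.00852/A) t.
Set h = 0: 2√h₀ = (0.00852/A) t_empty ⇒ t_empty = 2A√h₀/0.00852.
t_empty = 2·6.15·√2.83/0.00852 = 12.300·1.6823/0.00852 = 2428.6 s.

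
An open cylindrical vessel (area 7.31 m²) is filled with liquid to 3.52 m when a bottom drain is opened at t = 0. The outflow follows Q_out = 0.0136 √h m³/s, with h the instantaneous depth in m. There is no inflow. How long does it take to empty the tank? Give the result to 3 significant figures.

A dh/dt = −Q_out = −0.0136 √h.
∫ h^(−1/2) dh = −(0.0136/A) ∫ dt, giving 2√h = 2√h₀ − (0.0136/A) t.
Set h = 0: 2√h₀ = (0.0136/A) t_empty ⇒ t_empty = 2A√h₀/0.0136.
t_empty = 2·7.31·√3.52/0.0136 = 14.620·1.8762/0.0136 = 2016.9 s.

2020 s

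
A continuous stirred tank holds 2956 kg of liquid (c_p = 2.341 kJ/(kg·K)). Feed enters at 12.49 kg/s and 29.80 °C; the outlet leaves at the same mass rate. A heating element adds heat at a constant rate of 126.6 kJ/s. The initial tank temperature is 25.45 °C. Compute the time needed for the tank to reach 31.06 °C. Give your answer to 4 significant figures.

246.0 s

Energy balance: M c_p dT/dt = ṁ c_p (T_in − T) + 126.6.
τ = M/ṁ = 236.669 s; T_ss = T_in + Q̇/(ṁ c_p) = 34.1298 °C.
T(t) = T_ss + (T₀ − T_ss) e^(−t/τ). Set T = 31.06:
e^(−t/τ) = (31.06 − 34.1298)/(25.45 − 34.1298) = 0.353673
t = −236.669 · ln(0.353673) = 245.990 s.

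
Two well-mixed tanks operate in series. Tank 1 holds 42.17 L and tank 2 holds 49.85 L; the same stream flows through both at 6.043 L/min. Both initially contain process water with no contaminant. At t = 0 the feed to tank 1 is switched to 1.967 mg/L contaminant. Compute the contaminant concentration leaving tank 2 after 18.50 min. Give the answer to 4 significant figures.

1.374 mg/L

Each tank obeys Vᵢ dCᵢ/dt = Q(Cᵢ₋₁ − Cᵢ), so τᵢ = Vᵢ/Q.
τ₁ = 42.17/6.043 = 6.97832 min; τ₂ = 49.85/6.043 = 8.24921 min.
Solving the cascade with C₁(0)=C₂(0)=0 gives C₂(t) = C_in[1 − (τ₁ e^(−t/τ₁) − τ₂ e^(−t/τ₂))/(τ₁ − τ₂)].
At t = 18.50: e^(−t/τ₁) = 0.0705759, e^(−t/τ₂) = 0.106178.
C₂ = 1.967·[1 − (6.97832·0.0705759 − 8.24921·0.106178)/(-1.27089)] = 1.967·0.698334 = 1.37362 mg/L.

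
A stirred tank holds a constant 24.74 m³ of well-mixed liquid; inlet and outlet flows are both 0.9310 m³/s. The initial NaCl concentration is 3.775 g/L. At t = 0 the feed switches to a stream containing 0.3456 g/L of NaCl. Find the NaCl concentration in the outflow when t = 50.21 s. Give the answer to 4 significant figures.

Mass balance on the solute (V constant): V dC/dt = Q(C_in − C).
Rewrite as dC/dt + C/τ = C_in/τ, τ = V/Q = 26.5736 s.
This is linear first-order; C(t) = C_in + (C₀ − C_in) e^(−t/τ).
C(50.21) = 0.3456 + (3.775 − 0.3456)·e^(−50.21/26.5736) = 0.3456 + (3.42940)·0.151152 = 0.863960 g/L.

0.8640 g/L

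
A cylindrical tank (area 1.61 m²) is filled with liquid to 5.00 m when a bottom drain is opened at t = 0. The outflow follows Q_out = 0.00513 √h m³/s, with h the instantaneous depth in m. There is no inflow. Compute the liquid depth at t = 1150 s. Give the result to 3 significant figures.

0.163 m

Mass balance (ρ constant): A dh/dt = −0.00513 √h.
Separate and integrate: 2(√h − √h₀) = −(0.00513/A) t.
√h = √5.00 − 0.00513·1150/(2·1.61) = 2.2361 − 1.8321 = 0.40393.
h = 0.40393² = 0.16316 m.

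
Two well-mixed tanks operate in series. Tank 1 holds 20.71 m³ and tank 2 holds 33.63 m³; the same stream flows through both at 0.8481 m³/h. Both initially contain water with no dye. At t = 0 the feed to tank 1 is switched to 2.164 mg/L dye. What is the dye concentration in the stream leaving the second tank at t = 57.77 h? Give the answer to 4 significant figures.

Each tank obeys Vᵢ dCᵢ/dt = Q(Cᵢ₋₁ − Cᵢ), so τᵢ = Vᵢ/Q.
τ₁ = 20.71/0.8481 = 24.4193 h; τ₂ = 33.63/0.8481 = 39.6533 h.
Tank 1: C₁ = C_in(1 − e^(−t/τ₁)). Tank 2 (τ₁ ≠ τ₂): C₂ = C_in[1 − (τ₁ e^(−t/τ₁) − τ₂ e^(−t/τ₂))/(τ₁ − τ₂)].
At t = 57.77: e^(−t/τ₁) = 0.0938786, e^(−t/τ₂) = 0.232963.
C₂ = 2.164·[1 − (24.4193·0.0938786 − 39.6533·0.232963)/(-15.2341)] = 2.164·0.544093 = 1.17742 mg/L.

1.177 mg/L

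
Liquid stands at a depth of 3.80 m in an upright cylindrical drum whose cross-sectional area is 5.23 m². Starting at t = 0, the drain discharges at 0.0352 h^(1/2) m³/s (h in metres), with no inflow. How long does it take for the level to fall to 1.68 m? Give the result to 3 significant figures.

Unsteady balance on liquid volume: A dh/dt = −0.0352 √h.
∫ h^(−1/2) dh = −(0.0352/A) ∫ dt, giving 2√h = 2√h₀ − (0.0352/A) t.
t = 2A(√h₀ − √h)/0.0352 = 2·5.23·(√3.80 − √1.68)/0.0352
  = 10.460 × (1.9494 − 1.2961) / 0.0352 = 194.11 s.

194 s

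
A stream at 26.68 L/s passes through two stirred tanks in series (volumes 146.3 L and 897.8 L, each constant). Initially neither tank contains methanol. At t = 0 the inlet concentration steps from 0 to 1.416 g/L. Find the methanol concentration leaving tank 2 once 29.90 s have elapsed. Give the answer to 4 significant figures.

Species balance on tank i: dCᵢ/dt = (Cᵢ₋₁ − Cᵢ)/τᵢ with τᵢ = Vᵢ/Q.
τ₁ = 146.3/26.68 = 5.48351 s; τ₂ = 897.8/26.68 = 33.6507 s.
Solving the cascade with C₁(0)=C₂(0)=0 gives C₂(t) = C_in[1 − (τ₁ e^(−t/τ₁) − τ₂ e^(−t/τ₂))/(τ₁ − τ₂)].
At t = 29.90: e^(−t/τ₁) = 0.00428466, e^(−t/τ₂) = 0.411255.
C₂ = 1.416·[1 − (5.48351·0.00428466 − 33.6507·0.411255)/(-28.1672)] = 1.416·0.509517 = 0.721476 g/L.

0.7215 g/L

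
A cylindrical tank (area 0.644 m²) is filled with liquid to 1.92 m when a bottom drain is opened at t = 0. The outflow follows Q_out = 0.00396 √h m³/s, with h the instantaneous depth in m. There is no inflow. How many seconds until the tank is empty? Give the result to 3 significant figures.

A dh/dt = −Q_out = −0.00396 √h.
∫ h^(−1/2) dh = −(0.00396/A) ∫ dt, giving 2√h = 2√h₀ − (0.00396/A) t.
Set h = 0: 2√h₀ = (0.00396/A) t_empty ⇒ t_empty = 2A√h₀/0.00396.
t_empty = 2·0.644·√1.92/0.00396 = 1.2880·1.3856/0.00396 = 450.68 s.

451 s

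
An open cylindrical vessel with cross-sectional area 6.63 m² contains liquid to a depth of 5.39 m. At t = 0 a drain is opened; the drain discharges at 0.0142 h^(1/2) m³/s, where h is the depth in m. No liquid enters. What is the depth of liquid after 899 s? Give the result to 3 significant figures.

1.85 m

With no inflow, A dh/dt = −0.0142 √h.
Separate and integrate: 2(√h − √h₀) = −(0.0142/A) t.
√h = √5.39 − 0.0142·899/(2·6.63) = 2.3216 − 0.96273 = 1.3589.
h = 1.3589² = 1.8466 m.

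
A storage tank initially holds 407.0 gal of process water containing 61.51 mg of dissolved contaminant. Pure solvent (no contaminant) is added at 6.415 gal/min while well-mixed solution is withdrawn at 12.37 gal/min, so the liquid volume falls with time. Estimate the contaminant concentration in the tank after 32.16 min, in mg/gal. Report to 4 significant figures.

0.07618 mg/gal

Total volume: dV/dt = Q_in − Q_out = -5.95500 gal/min, so V(t) = 407.0 − 5.95500 t and V(32.16) = 215.487 gal.
Solute balance: dm/dt = 0 − Q_out C = −Q_out m/V(t).
dm/m = −Q_out dt/(V₀ − 5.95500 t); integrating gives ln(m/m₀) = −(Q_out/(Q_in−Q_out)) ln(V/V₀).
m = m₀ (V₀/V)^(Q_out/(Q_in−Q_out)) = 61.51 × (407.0/215.487)^(-2.07725) = 16.4160 mg.
C = m/V = 16.4160/215.487 = 0.0761807 mg/gal.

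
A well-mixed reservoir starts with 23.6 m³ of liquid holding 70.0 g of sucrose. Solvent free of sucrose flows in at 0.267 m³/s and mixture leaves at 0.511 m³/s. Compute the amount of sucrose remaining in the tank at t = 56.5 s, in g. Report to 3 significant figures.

11.1 g

Total volume: dV/dt = Q_in − Q_out = -0.24400 m³/s, so V(t) = 23.6 − 0.24400 t and V(56.5) = 9.8140 m³.
Solute balance: dm/dt = 0 − Q_out C = −Q_out m/V(t).
dm/m = −Q_out dt/(V₀ − 0.24400 t); integrating gives ln(m/m₀) = −(Q_out/(Q_in−Q_out)) ln(V/V₀).
m = m₀ (V₀/V)^(Q_out/(Q_in−Q_out)) = 70.0 × (23.6/9.8140)^(-2.0943) = 11.144 g.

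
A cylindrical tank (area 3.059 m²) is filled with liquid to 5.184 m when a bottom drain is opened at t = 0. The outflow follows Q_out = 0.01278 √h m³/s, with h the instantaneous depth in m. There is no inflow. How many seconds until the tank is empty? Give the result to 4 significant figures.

1090 s

With no inflow, A dh/dt = −0.01278 √h.
Separate and integrate: 2(√h − √h₀) = −(0.01278/A) t.
Tank is empty when √h = 0: t_empty = 2A√h₀/0.01278.
t_empty = 2·3.059·√5.184/0.01278 = 6.11800·2.27684/0.01278 = 1089.96 s.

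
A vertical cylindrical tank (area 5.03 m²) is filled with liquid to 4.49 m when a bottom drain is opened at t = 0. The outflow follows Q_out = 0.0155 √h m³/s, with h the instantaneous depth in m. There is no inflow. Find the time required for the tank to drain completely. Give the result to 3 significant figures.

Accumulation of liquid (constant cross-section A): A dh/dt = −0.0155 √h.
This is separable: 2 d(√h)/dt = −0.0155/A, so √h = √h₀ − (0.0155/(2A)) t.
Set h = 0: 2√h₀ = (0.0155/A) t_empty ⇒ t_empty = 2A√h₀/0.0155.
t_empty = 2·5.03·√4.49/0.0155 = 10.060·2.1190/0.0155 = 1375.3 s.

1380 s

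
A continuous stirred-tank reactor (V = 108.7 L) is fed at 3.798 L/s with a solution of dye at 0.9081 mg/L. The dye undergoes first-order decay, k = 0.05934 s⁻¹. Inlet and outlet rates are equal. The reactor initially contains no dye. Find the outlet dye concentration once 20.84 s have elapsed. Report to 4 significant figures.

V dC/dt = Q(C_in − C) − k V C.
dC/dt = (Q/V) C_in − (Q/V + k) C; effective rate a = Q/V + k = 0.0349402 + 0.05934 = 0.0942802 s⁻¹.
C_ss = Q C_in/(Q + kV) = 0.336541 mg/L; C(t) = C_ss + (C₀ − C_ss) e^(−a t).
C(20.84) = 0.336541 + (-0.336541)·e^(−0.0942802·20.84) = 0.336541 + (-0.336541)·0.140184 = 0.289364 mg/L.

0.2894 mg/L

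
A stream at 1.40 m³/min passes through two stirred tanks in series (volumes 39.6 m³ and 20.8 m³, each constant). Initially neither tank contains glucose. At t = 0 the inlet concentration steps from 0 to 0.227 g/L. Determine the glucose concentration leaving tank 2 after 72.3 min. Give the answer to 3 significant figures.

0.192 g/L

Time constants: τᵢ = Vᵢ/Q for each well-mixed tank.
τ₁ = 39.6/1.40 = 28.286 min; τ₂ = 20.8/1.40 = 14.857 min.
Tank 1: C₁ = C_in(1 − e^(−t/τ₁)). Tank 2 (τ₁ ≠ τ₂): C₂ = C_in[1 − (τ₁ e^(−t/τ₁) − τ₂ e^(−t/τ₂))/(τ₁ − τ₂)].
At t = 72.3: e^(−t/τ₁) = 0.077610, e^(−t/τ₂) = 0.0077015.
C₂ = 0.227·[1 − (28.286·0.077610 − 14.857·0.0077015)/(13.429)] = 0.227·0.84504 = 0.19183 g/L.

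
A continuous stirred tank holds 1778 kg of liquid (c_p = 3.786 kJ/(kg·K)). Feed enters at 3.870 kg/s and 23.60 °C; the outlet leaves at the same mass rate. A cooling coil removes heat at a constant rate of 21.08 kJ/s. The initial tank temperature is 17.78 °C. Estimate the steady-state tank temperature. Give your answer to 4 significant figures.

22.16 °C

Unsteady energy balance on the tank contents: M c_p dT/dt = ṁ c_p (T_in − T) − 21.08.
At steady state dT/dt = 0 ⇒ T_ss = T_in − Q̇/(ṁ c_p) = 23.60 − 21.08/(3.870·3.786) = 22.1613 °C.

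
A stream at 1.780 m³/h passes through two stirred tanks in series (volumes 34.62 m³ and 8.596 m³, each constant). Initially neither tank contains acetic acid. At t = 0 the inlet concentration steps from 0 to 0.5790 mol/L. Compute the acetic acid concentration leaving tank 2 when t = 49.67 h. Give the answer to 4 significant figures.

Each tank obeys Vᵢ dCᵢ/dt = Q(Cᵢ₋₁ − Cᵢ), so τᵢ = Vᵢ/Q.
τ₁ = 34.62/1.780 = 19.4494 h; τ₂ = 8.596/1.780 = 4.82921 h.
Tank 1: C₁ = C_in(1 − e^(−t/τ₁)). Tank 2 (τ₁ ≠ τ₂): C₂ = C_in[1 − (τ₁ e^(−t/τ₁) − τ₂ e^(−t/τ₂))/(τ₁ − τ₂)].
At t = 49.67: e^(−t/τ₁) = 0.0777854, e^(−t/τ₂) = 3.41305e-05.
C₂ = 0.5790·[1 − (19.4494·0.0777854 − 4.82921·3.41305e-05)/(14.6202)] = 0.5790·0.896533 = 0.519092 mol/L.

0.5191 mol/L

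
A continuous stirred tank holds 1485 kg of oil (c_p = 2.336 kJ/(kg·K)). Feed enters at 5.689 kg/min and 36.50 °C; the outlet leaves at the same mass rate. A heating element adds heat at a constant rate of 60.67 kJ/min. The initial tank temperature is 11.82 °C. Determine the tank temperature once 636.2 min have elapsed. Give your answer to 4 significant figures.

38.51 °C

M c_p dT/dt = ṁ c_p (T_in − T) + Q̇.
Rearrange: dT/dt = (T_ss − T)/τ with τ = M/ṁ = 261.030 min and T_ss = T_in + Q̇/(ṁ c_p) = 41.0653 °C.
T approaches T_ss exponentially: T(t) = T_ss + (T₀ − T_ss) e^(−t/τ).
T(636.2) = 41.0653 + (-29.2453)·e^(−636.2/261.030) = 41.0653 + (-29.2453)·0.0873994 = 38.5092 °C.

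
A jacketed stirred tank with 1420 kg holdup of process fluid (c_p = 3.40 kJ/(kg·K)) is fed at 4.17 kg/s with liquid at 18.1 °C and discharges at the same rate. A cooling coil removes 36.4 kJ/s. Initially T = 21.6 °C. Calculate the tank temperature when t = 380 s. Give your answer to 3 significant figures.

17.5 °C

First-law balance (no shaft work): M c_p dT/dt = ṁ c_p (T_in − T) − 36.4.
Rearrange: dT/dt = (T_ss − T)/τ with τ = M/ṁ = 340.53 s and T_ss = T_in − Q̇/(ṁ c_p) = 15.533 °C.
Solution: T(t) = T_ss + (T₀ − T_ss) e^(−t/τ).
T(380) = 15.533 + (6.0674)·e^(−380/340.53) = 15.533 + (6.0674)·0.32762 = 17.520 °C.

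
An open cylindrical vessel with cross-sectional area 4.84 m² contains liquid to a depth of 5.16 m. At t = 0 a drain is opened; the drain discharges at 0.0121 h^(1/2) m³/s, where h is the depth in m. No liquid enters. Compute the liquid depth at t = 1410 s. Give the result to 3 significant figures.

A dh/dt = −Q_out = −0.0121 √h.
Separate and integrate: 2(√h − √h₀) = −(0.0121/A) t.
√h = √5.16 − 0.0121·1410/(2·4.84) = 2.2716 − 1.7625 = 0.50906.
h = 0.50906² = 0.25915 m.

0.259 m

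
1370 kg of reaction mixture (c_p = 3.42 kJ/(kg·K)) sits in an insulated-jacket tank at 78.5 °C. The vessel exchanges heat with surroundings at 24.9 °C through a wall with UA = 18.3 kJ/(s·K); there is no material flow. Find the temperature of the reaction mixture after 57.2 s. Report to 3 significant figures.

67.8 °C

Lumped-capacitance energy balance: M c_p dT/dt = UA(T_amb − T).
dT/dt = (T_ss − T)/τ with T_ss = T_amb = 24.900 °C, τ = M c_p/UA = 1370·3.42/18.3 = 256.03 s.
Solution: T(t) = T_ss + (T₀ − T_ss) e^(−t/τ).
T(57.2) = 24.900 + (53.600)·0.79979 = 67.769 °C.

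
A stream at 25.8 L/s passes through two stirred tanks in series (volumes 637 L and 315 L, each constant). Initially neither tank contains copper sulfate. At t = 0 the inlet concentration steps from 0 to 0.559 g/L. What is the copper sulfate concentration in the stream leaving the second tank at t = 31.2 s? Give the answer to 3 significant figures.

0.289 g/L

Each tank obeys Vᵢ dCᵢ/dt = Q(Cᵢ₋₁ − Cᵢ), so τᵢ = Vᵢ/Q.
τ₁ = 637/25.8 = 24.690 s; τ₂ = 315/25.8 = 12.209 s.
Solving the cascade with C₁(0)=C₂(0)=0 gives C₂(t) = C_in[1 − (τ₁ e^(−t/τ₁) − τ₂ e^(−t/τ₂))/(τ₁ − τ₂)].
At t = 31.2: e^(−t/τ₁) = 0.28261, e^(−t/τ₂) = 0.077659.
C₂ = 0.559·[1 − (24.690·0.28261 − 12.209·0.077659)/(12.481)] = 0.559·0.51689 = 0.28894 g/L.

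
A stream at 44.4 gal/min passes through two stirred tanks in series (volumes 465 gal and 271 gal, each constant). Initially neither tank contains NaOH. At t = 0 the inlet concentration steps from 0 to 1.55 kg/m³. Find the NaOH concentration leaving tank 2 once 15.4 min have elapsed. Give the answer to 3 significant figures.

0.870 kg/m³

Each tank obeys Vᵢ dCᵢ/dt = Q(Cᵢ₋₁ − Cᵢ), so τᵢ = Vᵢ/Q.
τ₁ = 465/44.4 = 10.473 min; τ₂ = 271/44.4 = 6.1036 min.
Tank 1: C₁ = C_in(1 − e^(−t/τ₁)). Tank 2 (τ₁ ≠ τ₂): C₂ = C_in[1 − (τ₁ e^(−t/τ₁) − τ₂ e^(−t/τ₂))/(τ₁ − τ₂)].
At t = 15.4: e^(−t/τ₁) = 0.22982, e^(−t/τ₂) = 0.080211.
C₂ = 1.55·[1 − (10.473·0.22982 − 6.1036·0.080211)/(4.3694)] = 1.55·0.56119 = 0.86984 kg/m³.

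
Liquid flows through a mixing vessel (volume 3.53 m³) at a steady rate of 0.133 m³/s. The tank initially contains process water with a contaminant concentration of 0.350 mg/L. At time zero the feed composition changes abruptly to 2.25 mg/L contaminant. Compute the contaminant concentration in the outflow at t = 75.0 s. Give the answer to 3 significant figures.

Mass balance on the solute (V constant): V dC/dt = Q(C_in − C).
Time constant τ = V/Q = 3.53/0.133 = 26.541 s.
Solution: C(t) = C_in + (C₀ − C_in) e^(−t/τ).
C(75.0) = 2.25 + (0.350 − 2.25)·e^(−75.0/26.541) = 2.25 + (-1.9000)·0.059262 = 2.1374 mg/L.

2.14 mg/L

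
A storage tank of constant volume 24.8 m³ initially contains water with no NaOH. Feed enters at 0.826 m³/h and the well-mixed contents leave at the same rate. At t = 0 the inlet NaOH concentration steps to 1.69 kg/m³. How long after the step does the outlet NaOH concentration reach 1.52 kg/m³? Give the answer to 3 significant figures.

Transient balance on the dissolved component: V dC/dt = Q(C_in − C), so τ = V/Q = 30.024 h.
C(t) = C_in + (C₀ − C_in) e^(−t/τ). Set C = 1.52 and solve for t:
e^(−t/τ) = (C − C_in)/(C₀ − C_in) = (1.52 − 1.69)/(0 − 1.69) = 0.10059
t = −τ ln(…) = 30.024 × 2.2967 = 68.956 h.

69.0 h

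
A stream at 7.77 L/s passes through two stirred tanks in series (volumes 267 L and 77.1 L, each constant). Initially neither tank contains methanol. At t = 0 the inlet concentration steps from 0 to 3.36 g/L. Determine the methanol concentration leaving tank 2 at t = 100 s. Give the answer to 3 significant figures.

Time constants: τᵢ = Vᵢ/Q for each well-mixed tank.
τ₁ = 267/7.77 = 34.363 s; τ₂ = 77.1/7.77 = 9.9228 s.
Solving the cascade with C₁(0)=C₂(0)=0 gives C₂(t) = C_in[1 − (τ₁ e^(−t/τ₁) − τ₂ e^(−t/τ₂))/(τ₁ − τ₂)].
At t = 100: e^(−t/τ₁) = 0.054470, e^(−t/τ₂) = 4.2001e-05.
C₂ = 3.36·[1 − (34.363·0.054470 − 9.9228·4.2001e-05)/(24.440)] = 3.36·0.92343 = 3.1027 g/L.

3.10 g/L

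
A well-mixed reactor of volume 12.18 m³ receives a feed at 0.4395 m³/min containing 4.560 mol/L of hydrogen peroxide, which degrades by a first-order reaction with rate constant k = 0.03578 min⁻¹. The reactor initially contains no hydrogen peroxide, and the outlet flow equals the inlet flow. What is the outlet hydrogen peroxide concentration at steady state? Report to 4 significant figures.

V dC/dt = Q(C_in − C) − k V C.
Steady state (dC/dt = 0): C_ss = Q C_in/(Q + kV) = C_in/(1 + kV/Q).
C_ss = 0.4395·4.560/(0.4395 + 0.03578·12.18) = 2.00412/0.875300 = 2.28964 mol/L.

2.290 mol/L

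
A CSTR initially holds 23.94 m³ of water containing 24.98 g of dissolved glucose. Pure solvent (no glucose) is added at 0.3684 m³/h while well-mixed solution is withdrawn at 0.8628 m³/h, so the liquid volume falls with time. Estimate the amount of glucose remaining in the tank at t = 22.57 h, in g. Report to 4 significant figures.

Total volume: dV/dt = Q_in − Q_out = -0.494400 m³/h, so V(t) = 23.94 − 0.494400 t and V(22.57) = 12.7814 m³.
Species balance (pure solvent in): dm/dt = −Q_out · m/V(t).
Separate: dm/m = −Q_out dt/V(t) ⇒ ln(m/m₀) = −(Q_out/(Q_in−Q_out)) ln(V/V₀).
m = m₀ (V₀/V)^(Q_out/(Q_in−Q_out)) = 24.98 × (23.94/12.7814)^(-1.74515) = 8.35526 g.

8.355 g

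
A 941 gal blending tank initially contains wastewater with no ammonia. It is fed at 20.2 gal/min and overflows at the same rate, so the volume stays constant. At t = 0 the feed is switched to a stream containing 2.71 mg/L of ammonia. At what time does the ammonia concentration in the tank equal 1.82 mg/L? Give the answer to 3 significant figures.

Transient balance on the dissolved component: V dC/dt = Q(C_in − C), so τ = V/Q = 46.584 min.
C(t) = C_in + (C₀ − C_in) e^(−t/τ). Set C = 1.82 and solve for t:
e^(−t/τ) = (C − C_in)/(C₀ − C_in) = (1.82 − 2.71)/(0 − 2.71) = 0.32841
t = −τ ln(…) = 46.584 × 1.1135 = 51.871 min.

51.9 min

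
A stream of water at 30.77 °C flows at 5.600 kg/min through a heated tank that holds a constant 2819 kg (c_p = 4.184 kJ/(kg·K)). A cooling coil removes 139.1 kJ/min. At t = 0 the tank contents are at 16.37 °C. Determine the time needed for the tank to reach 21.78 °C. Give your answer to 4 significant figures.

M c_p dT/dt = ṁ c_p (T_in − T) − Q̇.
τ = M/ṁ = 503.393 min; T_ss = T_in − Q̇/(ṁ c_p) = 24.8333 °C.
T(t) = T_ss + (T₀ − T_ss) e^(−t/τ). Set T = 21.78:
e^(−t/τ) = (21.78 − 24.8333)/(16.37 − 24.8333) = 0.360767
t = −503.393 · ln(0.360767) = 513.221 min.

513.2 min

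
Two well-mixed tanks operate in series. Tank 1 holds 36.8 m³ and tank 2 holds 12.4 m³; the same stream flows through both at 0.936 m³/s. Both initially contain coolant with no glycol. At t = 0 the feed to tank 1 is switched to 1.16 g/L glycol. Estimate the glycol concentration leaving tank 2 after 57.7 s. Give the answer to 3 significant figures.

Time constants: τᵢ = Vᵢ/Q for each well-mixed tank.
τ₁ = 36.8/0.936 = 39.316 s; τ₂ = 12.4/0.936 = 13.248 s.
Solving the cascade with C₁(0)=C₂(0)=0 gives C₂(t) = C_in[1 − (τ₁ e^(−t/τ₁) − τ₂ e^(−t/τ₂))/(τ₁ − τ₂)].
At t = 57.7: e^(−t/τ₁) = 0.23048, e^(−t/τ₂) = 0.012837.
C₂ = 1.16·[1 − (39.316·0.23048 − 13.248·0.012837)/(26.068)] = 1.16·0.65891 = 0.76434 g/L.

0.764 g/L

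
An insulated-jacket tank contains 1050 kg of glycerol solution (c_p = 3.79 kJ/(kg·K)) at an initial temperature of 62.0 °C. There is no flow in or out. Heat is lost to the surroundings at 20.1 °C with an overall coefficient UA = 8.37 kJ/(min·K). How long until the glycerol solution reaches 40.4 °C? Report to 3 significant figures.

345 min

Heat balance on the well-mixed liquid: M c_p dT/dt = −UA(T − T_amb).
τ = M c_p/UA = 475.45 min; T_ss = T_amb = 20.100 °C.
T(t) = T_ss + (T₀ − T_ss)e^(−t/τ); set T = 40.4:
t = −τ ln[(T − T_ss)/(T₀ − T_ss)] = −475.45 · ln(0.48449) = 344.54 min.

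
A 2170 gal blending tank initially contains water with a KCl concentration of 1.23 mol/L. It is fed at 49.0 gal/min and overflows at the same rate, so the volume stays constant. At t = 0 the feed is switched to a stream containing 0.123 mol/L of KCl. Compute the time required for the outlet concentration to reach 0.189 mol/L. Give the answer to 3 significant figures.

Unsteady species balance (constant V, well mixed): V dC/dt = Q(C_in − C), so τ = V/Q = 44.286 min.
C(t) = C_in + (C₀ − C_in) e^(−t/τ). Set C = 0.189 and solve for t:
e^(−t/τ) = (C − C_in)/(C₀ − C_in) = (0.189 − 0.123)/(1.23 − 0.123) = 0.059621
t = −τ ln(…) = 44.286 × 2.8198 = 124.87 min.

125 min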